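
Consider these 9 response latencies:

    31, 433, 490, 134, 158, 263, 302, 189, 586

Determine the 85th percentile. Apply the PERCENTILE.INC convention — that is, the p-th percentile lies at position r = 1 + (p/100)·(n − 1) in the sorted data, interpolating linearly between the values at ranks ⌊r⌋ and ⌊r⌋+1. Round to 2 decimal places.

478.60

Sorted: 31, 134, 158, 189, 263, 302, 433, 490, 586.
n = 9.
r = 1 + (85/100)·(9 − 1) = 1 + 6.8 = 7.8.
Rank 7 is 433 and rank 8 is 490.
Interpolate: 433 + 0.8·(490 − 433) = 433 + 0.8·57 = 478.6.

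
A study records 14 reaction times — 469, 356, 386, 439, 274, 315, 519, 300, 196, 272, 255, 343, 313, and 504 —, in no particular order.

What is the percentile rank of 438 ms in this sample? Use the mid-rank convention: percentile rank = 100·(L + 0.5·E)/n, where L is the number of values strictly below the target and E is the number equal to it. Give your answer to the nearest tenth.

71.4

Sorted: 196, 255, 272, 274, 300, 313, 315, 343, 356, 386, 439, 469, 504, 519.
Count below 438: L = 10; count equal: E = 0; n = 14.
Percentile rank = 100·(10 + 0.5·0)/14 = 100·10/14 = 71.43.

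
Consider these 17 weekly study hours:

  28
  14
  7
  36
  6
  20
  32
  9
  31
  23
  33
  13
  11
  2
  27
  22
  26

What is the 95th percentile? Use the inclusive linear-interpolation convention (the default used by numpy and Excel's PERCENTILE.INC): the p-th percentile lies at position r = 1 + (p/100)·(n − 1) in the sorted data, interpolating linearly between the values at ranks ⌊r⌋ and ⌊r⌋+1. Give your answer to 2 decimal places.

Sorted: 2, 6, 7, 9, 11, 13, 14, 20, 22, 23, 26, 27, 28, 31, 32, 33, 36.
n = 17.
r = 1 + (95/100)·(17 − 1) = 1 + 15.2 = 16.2.
Rank 16 is 33 and rank 17 is 36.
Interpolate: 33 + 0.2·(36 − 33) = 33 + 0.2·3 = 33.6.

33.60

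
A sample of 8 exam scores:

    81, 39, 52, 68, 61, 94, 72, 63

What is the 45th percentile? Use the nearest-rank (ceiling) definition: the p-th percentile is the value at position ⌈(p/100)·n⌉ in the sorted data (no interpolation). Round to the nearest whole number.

Sorted: 39, 52, 61, 63, 68, 72, 81, 94.
n = 8.
Position = ⌈45/100 · 8⌉ = ⌈3.6⌉ = 4.
The value at rank 4 is 63.

63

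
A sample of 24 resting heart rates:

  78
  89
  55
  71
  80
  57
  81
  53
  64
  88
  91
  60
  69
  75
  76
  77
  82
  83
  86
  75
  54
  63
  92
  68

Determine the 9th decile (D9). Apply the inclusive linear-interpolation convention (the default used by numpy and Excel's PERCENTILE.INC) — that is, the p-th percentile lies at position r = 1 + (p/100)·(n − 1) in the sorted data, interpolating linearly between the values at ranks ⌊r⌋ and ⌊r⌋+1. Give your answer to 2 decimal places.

Sorted: 53, 54, 55, 57, 60, 63, 64, 68, 69, 71, 75, 75, 76, 77, 78, 80, 81, 82, 83, 86, 88, 89, 91, 92.
n = 24.
r = 1 + (90/100)·(24 − 1) = 1 + 20.7 = 21.7.
Rank 21 is 88 and rank 22 is 89.
Interpolate: 88 + 0.7·(89 − 88) = 88 + 0.7·1 = 88.7.

88.70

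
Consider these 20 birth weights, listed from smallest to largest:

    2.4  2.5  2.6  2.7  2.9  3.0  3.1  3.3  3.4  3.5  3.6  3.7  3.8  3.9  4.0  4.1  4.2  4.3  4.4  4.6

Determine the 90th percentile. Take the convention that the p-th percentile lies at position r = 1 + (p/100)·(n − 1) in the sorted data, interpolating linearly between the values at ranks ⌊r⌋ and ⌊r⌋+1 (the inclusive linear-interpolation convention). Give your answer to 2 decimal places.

n = 20.
r = 1 + (90/100)·(20 − 1) = 1 + 17.1 = 18.1.
Rank 18 is 4.3 and rank 19 is 4.4.
Interpolate: 4.3 + 0.1·(4.4 − 4.3) = 4.3 + 0.1·0.1 = 4.31.

4.31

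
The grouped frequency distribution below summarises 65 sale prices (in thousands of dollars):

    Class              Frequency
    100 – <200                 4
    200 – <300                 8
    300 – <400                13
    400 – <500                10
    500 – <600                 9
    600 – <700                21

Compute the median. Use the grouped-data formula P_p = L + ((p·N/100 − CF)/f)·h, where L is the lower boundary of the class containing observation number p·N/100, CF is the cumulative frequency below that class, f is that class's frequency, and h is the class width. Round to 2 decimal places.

N = 65; target position k = 50/100 · 65 = 32.5.
Cumulative frequencies: 4, 12, 25, 35, 44, 65.
Observation 32.5 falls in the class 400 – <500.
L = 400, CF = 25, f = 10, h = 100.
P50 = 400 + ((32.5 − 25)/10)·100 = 400 + 75 = 475.

475.00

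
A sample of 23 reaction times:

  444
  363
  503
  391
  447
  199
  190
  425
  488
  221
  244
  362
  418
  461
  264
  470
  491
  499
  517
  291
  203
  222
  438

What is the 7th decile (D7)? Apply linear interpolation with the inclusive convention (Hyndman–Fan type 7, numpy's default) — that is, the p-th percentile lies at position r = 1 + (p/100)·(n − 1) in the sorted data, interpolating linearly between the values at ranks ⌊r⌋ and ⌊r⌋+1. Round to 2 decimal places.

452.60

Sorted: 190, 199, 203, 221, 222, 244, 264, 291, 362, 363, 391, 418, 425, 438, 444, 447, 461, 470, 488, 491, 499, 503, 517.
n = 23.
r = 1 + (70/100)·(23 − 1) = 1 + 15.4 = 16.4.
Rank 16 is 447 and rank 17 is 461.
Interpolate: 447 + 0.4·(461 − 447) = 447 + 0.4·14 = 452.6.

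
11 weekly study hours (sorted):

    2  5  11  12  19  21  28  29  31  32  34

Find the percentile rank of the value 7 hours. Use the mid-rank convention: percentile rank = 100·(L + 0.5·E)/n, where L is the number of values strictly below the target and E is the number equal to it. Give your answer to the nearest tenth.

Count below 7: L = 2; count equal: E = 0; n = 11.
Percentile rank = 100·(2 + 0.5·0)/11 = 100·2/11 = 18.18.

18.2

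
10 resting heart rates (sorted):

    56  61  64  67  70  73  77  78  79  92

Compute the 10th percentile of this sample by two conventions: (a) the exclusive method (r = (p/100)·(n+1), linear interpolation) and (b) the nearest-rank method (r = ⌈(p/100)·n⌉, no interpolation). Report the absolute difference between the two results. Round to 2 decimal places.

n = 10.
(a) r = 1.1; between ranks 1 (56) and 2 (61): 56.5.
(b) the nearest-rank method: rank 1 → 56.
|56.5 − 56| = 0.5.

0.50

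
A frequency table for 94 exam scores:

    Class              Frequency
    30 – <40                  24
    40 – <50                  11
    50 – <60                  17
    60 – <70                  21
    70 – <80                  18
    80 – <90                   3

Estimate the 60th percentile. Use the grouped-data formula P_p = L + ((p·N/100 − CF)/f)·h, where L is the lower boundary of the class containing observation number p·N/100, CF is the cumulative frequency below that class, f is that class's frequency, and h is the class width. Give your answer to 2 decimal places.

N = 94; target position k = 60/100 · 94 = 56.4.
Cumulative frequencies: 24, 35, 52, 73, 91, 94.
Observation 56.4 falls in the class 60 – <70.
L = 60, CF = 52, f = 21, h = 10.
P60 = 60 + ((56.4 − 52)/21)·10 = 60 + 2.09524 = 62.0952.

62.10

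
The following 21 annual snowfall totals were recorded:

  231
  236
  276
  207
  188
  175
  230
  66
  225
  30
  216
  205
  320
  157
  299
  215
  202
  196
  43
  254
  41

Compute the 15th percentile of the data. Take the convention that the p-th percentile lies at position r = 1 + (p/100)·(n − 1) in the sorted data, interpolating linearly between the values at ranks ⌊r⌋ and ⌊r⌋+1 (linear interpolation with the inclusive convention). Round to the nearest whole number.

66

Sorted: 30, 41, 43, 66, 157, 175, 188, 196, 202, 205, 207, 215, 216, 225, 230, 231, 236, 254, 276, 299, 320.
n = 21.
r = 1 + (15/100)·(21 − 1) = 1 + 3 = 4.
r is an integer, so P15 is the value at rank 4: 66.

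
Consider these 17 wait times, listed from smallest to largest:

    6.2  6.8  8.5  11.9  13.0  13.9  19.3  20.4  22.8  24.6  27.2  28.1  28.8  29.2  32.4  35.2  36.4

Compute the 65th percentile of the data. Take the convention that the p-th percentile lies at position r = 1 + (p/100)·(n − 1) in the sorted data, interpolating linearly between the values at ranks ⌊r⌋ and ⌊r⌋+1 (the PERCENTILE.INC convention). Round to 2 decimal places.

n = 17.
r = 1 + (65/100)·(17 − 1) = 1 + 10.4 = 11.4.
Rank 11 is 27.2 and rank 12 is 28.1.
Interpolate: 27.2 + 0.4·(28.1 − 27.2) = 27.2 + 0.4·0.9 = 27.56.

27.56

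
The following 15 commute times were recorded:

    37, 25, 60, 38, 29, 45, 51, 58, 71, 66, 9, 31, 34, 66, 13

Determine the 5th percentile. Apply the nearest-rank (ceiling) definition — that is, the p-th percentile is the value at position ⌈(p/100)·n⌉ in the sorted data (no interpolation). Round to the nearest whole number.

9

Sorted: 9, 13, 25, 29, 31, 34, 37, 38, 45, 51, 58, 60, 66, 66, 71.
n = 15.
Position = ⌈5/100 · 15⌉ = ⌈0.75⌉ = 1.
The value at rank 1 is 9.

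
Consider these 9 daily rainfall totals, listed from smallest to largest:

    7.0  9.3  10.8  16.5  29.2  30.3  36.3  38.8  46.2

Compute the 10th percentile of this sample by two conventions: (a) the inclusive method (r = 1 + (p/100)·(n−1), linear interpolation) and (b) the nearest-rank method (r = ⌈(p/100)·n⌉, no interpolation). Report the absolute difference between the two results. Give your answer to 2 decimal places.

1.84

n = 9.
(a) r = 1.8; between ranks 1 (7.0) and 2 (9.3): 8.84.
(b) the nearest-rank method: rank 1 → 7.
|8.84 − 7| = 1.84.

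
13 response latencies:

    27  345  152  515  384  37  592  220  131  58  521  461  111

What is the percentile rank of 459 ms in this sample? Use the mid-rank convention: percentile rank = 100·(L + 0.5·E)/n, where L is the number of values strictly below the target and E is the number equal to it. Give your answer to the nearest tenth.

Sorted: 27, 37, 58, 111, 131, 152, 220, 345, 384, 461, 515, 521, 592.
Count below 459: L = 9; count equal: E = 0; n = 13.
Percentile rank = 100·(9 + 0.5·0)/13 = 100·9/13 = 69.23.

69.2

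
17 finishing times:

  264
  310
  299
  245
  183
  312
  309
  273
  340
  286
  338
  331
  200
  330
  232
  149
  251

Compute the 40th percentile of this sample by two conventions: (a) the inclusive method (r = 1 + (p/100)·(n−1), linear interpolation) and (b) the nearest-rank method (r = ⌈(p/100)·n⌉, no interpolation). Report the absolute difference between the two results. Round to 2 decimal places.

Sorted: 149, 183, 200, 232, 245, 251, 264, 273, 286, 299, 309, 310, 312, 330, 331, 338, 340.
n = 17.
(a) r = 7.4; between ranks 7 (264) and 8 (273): 267.6.
(b) the nearest-rank method: rank 7 → 264.
|267.6 − 264| = 3.6.

3.60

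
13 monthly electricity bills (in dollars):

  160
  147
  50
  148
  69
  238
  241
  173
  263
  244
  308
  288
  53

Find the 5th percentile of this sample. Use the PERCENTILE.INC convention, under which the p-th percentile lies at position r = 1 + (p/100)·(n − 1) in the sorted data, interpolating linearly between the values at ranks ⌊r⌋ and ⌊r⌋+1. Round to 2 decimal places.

Sorted: 50, 53, 69, 147, 148, 160, 173, 238, 241, 244, 263, 288, 308.
n = 13.
r = 1 + (5/100)·(13 − 1) = 1 + 0.6 = 1.6.
Rank 1 is 50 and rank 2 is 53.
Interpolate: 50 + 0.6·(53 − 50) = 50 + 0.6·3 = 51.8.

51.80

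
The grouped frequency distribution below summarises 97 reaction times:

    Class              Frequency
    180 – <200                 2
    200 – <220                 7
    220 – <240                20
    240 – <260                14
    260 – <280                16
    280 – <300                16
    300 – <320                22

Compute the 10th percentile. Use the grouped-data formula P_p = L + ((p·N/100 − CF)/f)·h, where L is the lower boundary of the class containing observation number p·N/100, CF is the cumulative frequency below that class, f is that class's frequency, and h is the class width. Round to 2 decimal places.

N = 97; target position k = 10/100 · 97 = 9.7.
Cumulative frequencies: 2, 9, 29, 43, 59, 75, 97.
Observation 9.7 falls in the class 220 – <240.
L = 220, CF = 9, f = 20, h = 20.
P10 = 220 + ((9.7 − 9)/20)·20 = 220 + 0.7 = 220.7.

220.70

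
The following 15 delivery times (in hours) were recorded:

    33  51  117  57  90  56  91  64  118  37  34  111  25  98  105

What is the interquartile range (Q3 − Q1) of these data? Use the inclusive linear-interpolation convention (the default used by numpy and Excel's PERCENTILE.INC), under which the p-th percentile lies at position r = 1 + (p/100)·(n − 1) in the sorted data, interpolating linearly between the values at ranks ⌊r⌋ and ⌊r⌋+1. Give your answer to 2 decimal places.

57.50

Sorted: 25, 33, 34, 37, 51, 56, 57, 64, 90, 91, 98, 105, 111, 117, 118.
n = 15.
P25: r = 4.5; ranks 4–5 are 37, 51; interpolating gives 44.
P75: r = 11.5; ranks 11–12 are 98, 105; interpolating gives 101.5.
Difference: 101.5 − 44 = 57.5.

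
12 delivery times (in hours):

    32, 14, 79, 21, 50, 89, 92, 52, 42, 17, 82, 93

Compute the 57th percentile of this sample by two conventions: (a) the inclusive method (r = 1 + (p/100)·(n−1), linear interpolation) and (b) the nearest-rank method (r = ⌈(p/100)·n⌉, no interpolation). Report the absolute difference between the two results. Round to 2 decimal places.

Sorted: 14, 17, 21, 32, 42, 50, 52, 79, 82, 89, 92, 93.
n = 12.
(a) r = 7.27; between ranks 7 (52) and 8 (79): 59.29.
(b) the nearest-rank method: rank 7 → 52.
|59.29 − 52| = 7.29.

7.29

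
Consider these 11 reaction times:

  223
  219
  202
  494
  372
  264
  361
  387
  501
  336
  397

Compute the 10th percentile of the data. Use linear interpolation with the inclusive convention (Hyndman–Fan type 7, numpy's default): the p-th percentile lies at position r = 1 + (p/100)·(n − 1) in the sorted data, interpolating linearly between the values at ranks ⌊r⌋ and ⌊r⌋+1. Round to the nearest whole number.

Sorted: 202, 219, 223, 264, 336, 361, 372, 387, 397, 494, 501.
n = 11.
r = 1 + (10/100)·(11 − 1) = 1 + 1 = 2.
r is an integer, so P10 is the value at rank 2: 219.

219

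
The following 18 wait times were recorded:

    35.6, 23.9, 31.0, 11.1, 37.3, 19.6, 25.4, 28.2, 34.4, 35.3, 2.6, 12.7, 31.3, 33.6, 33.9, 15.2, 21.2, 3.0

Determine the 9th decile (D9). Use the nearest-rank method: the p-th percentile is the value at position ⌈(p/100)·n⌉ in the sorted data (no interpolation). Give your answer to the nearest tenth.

Sorted: 2.6, 3.0, 11.1, 12.7, 15.2, 19.6, 21.2, 23.9, 25.4, 28.2, 31.0, 31.3, 33.6, 33.9, 34.4, 35.3, 35.6, 37.3.
n = 18.
Position = ⌈90/100 · 18⌉ = ⌈16.2⌉ = 17.
The value at rank 17 is 35.6.

35.6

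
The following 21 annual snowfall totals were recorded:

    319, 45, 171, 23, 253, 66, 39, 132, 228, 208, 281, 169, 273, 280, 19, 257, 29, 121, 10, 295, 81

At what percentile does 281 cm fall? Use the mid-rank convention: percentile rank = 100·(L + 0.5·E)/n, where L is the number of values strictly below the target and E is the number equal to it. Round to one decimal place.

Sorted: 10, 19, 23, 29, 39, 45, 66, 81, 121, 132, 169, 171, 208, 228, 253, 257, 273, 280, 281, 295, 319.
Count below 281: L = 18; count equal: E = 1; n = 21.
Percentile rank = 100·(18 + 0.5·1)/21 = 100·18.5/21 = 88.1.

88.1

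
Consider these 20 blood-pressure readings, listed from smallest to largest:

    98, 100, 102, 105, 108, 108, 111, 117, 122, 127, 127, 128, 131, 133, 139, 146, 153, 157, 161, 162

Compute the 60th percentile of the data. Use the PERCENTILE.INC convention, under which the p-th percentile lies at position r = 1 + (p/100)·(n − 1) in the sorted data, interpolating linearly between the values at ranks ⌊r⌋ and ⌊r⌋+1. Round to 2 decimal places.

129.20

n = 20.
r = 1 + (60/100)·(20 − 1) = 1 + 11.4 = 12.4.
Rank 12 is 128 and rank 13 is 131.
Interpolate: 128 + 0.4·(131 − 128) = 128 + 0.4·3 = 129.2.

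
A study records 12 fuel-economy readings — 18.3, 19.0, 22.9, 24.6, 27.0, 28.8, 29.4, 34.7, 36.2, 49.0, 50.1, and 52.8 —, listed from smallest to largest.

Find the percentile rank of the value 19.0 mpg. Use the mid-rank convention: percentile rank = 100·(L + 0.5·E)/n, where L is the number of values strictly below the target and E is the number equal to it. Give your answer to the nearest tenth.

Count below 19.0: L = 1; count equal: E = 1; n = 12.
Percentile rank = 100·(1 + 0.5·1)/12 = 100·1.5/12 = 12.5.

12.5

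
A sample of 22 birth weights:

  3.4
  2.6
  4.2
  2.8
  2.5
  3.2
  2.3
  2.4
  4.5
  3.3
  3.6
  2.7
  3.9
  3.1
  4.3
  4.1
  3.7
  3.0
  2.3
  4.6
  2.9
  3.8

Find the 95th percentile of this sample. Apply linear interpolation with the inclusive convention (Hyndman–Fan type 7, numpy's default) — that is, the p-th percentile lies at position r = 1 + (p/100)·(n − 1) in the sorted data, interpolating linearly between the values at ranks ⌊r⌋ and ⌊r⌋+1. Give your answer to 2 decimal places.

4.49

Sorted: 2.3, 2.3, 2.4, 2.5, 2.6, 2.7, 2.8, 2.9, 3.0, 3.1, 3.2, 3.3, 3.4, 3.6, 3.7, 3.8, 3.9, 4.1, 4.2, 4.3, 4.5, 4.6.
n = 22.
r = 1 + (95/100)·(22 − 1) = 1 + 19.95 = 20.95.
Rank 20 is 4.3 and rank 21 is 4.5.
Interpolate: 4.3 + 0.95·(4.5 − 4.3) = 4.3 + 0.95·0.2 = 4.49.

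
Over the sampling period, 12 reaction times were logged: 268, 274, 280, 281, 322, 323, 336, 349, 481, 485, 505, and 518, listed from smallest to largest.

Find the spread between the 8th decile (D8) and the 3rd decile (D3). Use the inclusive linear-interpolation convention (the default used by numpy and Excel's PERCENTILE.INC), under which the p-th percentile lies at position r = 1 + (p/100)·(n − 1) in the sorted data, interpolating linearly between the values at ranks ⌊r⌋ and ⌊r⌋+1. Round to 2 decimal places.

n = 12.
P30: r = 4.3; ranks 4–5 are 281, 322; interpolating gives 293.3.
P80: r = 9.8; ranks 9–10 are 481, 485; interpolating gives 484.2.
Difference: 484.2 − 293.3 = 190.9.

190.90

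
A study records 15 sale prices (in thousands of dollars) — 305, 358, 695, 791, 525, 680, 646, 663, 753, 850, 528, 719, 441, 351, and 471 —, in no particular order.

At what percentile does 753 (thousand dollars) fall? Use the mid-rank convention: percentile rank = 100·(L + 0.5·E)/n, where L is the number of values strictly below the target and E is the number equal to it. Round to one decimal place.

Sorted: 305, 351, 358, 441, 471, 525, 528, 646, 663, 680, 695, 719, 753, 791, 850.
Count below 753: L = 12; count equal: E = 1; n = 15.
Percentile rank = 100·(12 + 0.5·1)/15 = 100·12.5/15 = 83.33.

83.3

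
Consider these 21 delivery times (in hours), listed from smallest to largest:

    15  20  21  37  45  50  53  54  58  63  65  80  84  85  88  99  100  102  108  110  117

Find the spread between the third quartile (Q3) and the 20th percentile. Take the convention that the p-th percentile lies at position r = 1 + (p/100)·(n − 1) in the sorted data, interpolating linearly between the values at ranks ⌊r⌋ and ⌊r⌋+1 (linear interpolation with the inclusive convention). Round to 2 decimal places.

n = 21.
P20: r = 5 (integer) → 45.
P75: r = 16 (integer) → 99.
Difference: 99 − 45 = 54.

54.00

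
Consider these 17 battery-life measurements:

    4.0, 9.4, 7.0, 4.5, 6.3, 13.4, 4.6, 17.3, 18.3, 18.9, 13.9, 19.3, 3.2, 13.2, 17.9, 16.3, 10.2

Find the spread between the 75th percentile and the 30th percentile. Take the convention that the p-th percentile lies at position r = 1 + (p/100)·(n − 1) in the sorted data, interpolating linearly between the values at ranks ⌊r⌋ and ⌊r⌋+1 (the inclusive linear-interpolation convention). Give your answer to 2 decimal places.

10.44

Sorted: 3.2, 4.0, 4.5, 4.6, 6.3, 7.0, 9.4, 10.2, 13.2, 13.4, 13.9, 16.3, 17.3, 17.9, 18.3, 18.9, 19.3.
n = 17.
P30: r = 5.8; ranks 5–6 are 6.3, 7.0; interpolating gives 6.86.
P75: r = 13 (integer) → 17.3.
Difference: 17.3 − 6.86 = 10.44.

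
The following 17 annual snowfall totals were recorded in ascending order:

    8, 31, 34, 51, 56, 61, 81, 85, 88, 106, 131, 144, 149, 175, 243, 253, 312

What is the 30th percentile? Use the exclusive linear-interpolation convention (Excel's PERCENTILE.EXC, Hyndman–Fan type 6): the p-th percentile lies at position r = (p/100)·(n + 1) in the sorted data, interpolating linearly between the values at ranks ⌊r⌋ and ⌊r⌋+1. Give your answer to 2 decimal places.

58.00

n = 17.
r = (30/100)·(17 + 1) = 5.4.
Rank 5 is 56 and rank 6 is 61.
Interpolate: 56 + 0.4·(61 − 56) = 56 + 0.4·5 = 58.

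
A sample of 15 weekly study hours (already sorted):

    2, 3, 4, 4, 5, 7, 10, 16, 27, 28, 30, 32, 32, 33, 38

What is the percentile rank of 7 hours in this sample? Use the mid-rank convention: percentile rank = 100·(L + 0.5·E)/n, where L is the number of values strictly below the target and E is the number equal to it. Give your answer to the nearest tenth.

36.7

Count below 7: L = 5; count equal: E = 1; n = 15.
Percentile rank = 100·(5 + 0.5·1)/15 = 100·5.5/15 = 36.67.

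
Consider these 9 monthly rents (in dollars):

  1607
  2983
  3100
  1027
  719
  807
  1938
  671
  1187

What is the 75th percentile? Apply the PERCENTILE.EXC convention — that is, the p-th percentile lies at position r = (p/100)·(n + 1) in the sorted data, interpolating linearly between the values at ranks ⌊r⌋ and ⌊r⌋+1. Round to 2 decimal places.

Sorted: 671, 719, 807, 1027, 1187, 1607, 1938, 2983, 3100.
n = 9.
r = (75/100)·(9 + 1) = 7.5.
Rank 7 is 1938 and rank 8 is 2983.
Interpolate: 1938 + 0.5·(2983 − 1938) = 1938 + 0.5·1045 = 2460.5.

2460.50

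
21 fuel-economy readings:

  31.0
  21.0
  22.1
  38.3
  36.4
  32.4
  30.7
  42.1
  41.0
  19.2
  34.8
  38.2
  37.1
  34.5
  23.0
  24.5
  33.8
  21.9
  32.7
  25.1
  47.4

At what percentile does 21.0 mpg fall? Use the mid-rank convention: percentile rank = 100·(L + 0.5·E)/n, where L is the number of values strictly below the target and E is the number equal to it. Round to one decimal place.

7.1

Sorted: 19.2, 21.0, 21.9, 22.1, 23.0, 24.5, 25.1, 30.7, 31.0, 32.4, 32.7, 33.8, 34.5, 34.8, 36.4, 37.1, 38.2, 38.3, 41.0, 42.1, 47.4.
Count below 21.0: L = 1; count equal: E = 1; n = 21.
Percentile rank = 100·(1 + 0.5·1)/21 = 100·1.5/21 = 7.143.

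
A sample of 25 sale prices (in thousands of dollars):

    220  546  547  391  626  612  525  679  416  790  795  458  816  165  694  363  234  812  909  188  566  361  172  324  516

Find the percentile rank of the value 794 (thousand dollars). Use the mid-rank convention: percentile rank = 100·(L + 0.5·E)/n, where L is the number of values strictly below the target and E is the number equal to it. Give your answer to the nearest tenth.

84.0

Sorted: 165, 172, 188, 220, 234, 324, 361, 363, 391, 416, 458, 516, 525, 546, 547, 566, 612, 626, 679, 694, 790, 795, 812, 816, 909.
Count below 794: L = 21; count equal: E = 0; n = 25.
Percentile rank = 100·(21 + 0.5·0)/25 = 100·21/25 = 84.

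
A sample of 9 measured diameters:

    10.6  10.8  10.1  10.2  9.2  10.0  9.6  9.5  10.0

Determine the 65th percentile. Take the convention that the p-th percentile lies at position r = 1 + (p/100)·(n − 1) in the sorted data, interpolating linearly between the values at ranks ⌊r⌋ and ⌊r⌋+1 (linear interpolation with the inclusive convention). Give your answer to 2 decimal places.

10.12

Sorted: 9.2, 9.5, 9.6, 10.0, 10.0, 10.1, 10.2, 10.6, 10.8.
n = 9.
r = 1 + (65/100)·(9 − 1) = 1 + 5.2 = 6.2.
Rank 6 is 10.1 and rank 7 is 10.2.
Interpolate: 10.1 + 0.2·(10.2 − 10.1) = 10.1 + 0.2·0.1 = 10.12.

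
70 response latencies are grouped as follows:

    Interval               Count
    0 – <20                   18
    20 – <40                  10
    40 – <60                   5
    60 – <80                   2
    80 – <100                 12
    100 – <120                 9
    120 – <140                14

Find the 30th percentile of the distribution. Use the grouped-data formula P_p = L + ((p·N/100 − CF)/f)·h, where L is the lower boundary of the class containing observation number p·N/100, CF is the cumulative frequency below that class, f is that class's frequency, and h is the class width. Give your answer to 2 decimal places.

26.00

N = 70; target position k = 30/100 · 70 = 21.
Cumulative frequencies: 18, 28, 33, 35, 47, 56, 70.
Observation 21 falls in the class 20 – <40.
L = 20, CF = 18, f = 10, h = 20.
P30 = 20 + ((21 − 18)/10)·20 = 20 + 6 = 26.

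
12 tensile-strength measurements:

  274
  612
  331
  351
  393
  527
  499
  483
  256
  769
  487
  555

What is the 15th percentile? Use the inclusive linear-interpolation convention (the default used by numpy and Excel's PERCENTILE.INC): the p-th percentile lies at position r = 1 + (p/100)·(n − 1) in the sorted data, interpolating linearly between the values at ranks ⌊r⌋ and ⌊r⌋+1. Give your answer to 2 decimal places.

Sorted: 256, 274, 331, 351, 393, 483, 487, 499, 527, 555, 612, 769.
n = 12.
r = 1 + (15/100)·(12 − 1) = 1 + 1.65 = 2.65.
Rank 2 is 274 and rank 3 is 331.
Interpolate: 274 + 0.65·(331 − 274) = 274 + 0.65·57 = 311.05.

311.05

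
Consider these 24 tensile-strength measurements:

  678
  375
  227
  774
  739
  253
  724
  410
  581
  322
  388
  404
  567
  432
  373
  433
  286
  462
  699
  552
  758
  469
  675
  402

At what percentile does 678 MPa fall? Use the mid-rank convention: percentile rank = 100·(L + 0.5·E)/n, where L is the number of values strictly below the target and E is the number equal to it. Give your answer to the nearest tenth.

Sorted: 227, 253, 286, 322, 373, 375, 388, 402, 404, 410, 432, 433, 462, 469, 552, 567, 581, 675, 678, 699, 724, 739, 758, 774.
Count below 678: L = 18; count equal: E = 1; n = 24.
Percentile rank = 100·(18 + 0.5·1)/24 = 100·18.5/24 = 77.08.

77.1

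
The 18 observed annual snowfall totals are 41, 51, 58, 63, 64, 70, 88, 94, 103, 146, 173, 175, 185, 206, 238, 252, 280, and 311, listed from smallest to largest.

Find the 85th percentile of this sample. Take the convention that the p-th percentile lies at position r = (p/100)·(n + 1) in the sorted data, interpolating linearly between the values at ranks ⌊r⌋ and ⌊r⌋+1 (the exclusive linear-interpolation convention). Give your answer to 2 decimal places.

n = 18.
r = (85/100)·(18 + 1) = 16.15.
Rank 16 is 252 and rank 17 is 280.
Interpolate: 252 + 0.15·(280 − 252) = 252 + 0.15·28 = 256.2.

256.20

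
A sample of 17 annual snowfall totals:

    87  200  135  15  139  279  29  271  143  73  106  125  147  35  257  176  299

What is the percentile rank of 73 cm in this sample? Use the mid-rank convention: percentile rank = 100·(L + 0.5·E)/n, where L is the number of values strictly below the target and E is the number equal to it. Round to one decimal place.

Sorted: 15, 29, 35, 73, 87, 106, 125, 135, 139, 143, 147, 176, 200, 257, 271, 279, 299.
Count below 73: L = 3; count equal: E = 1; n = 17.
Percentile rank = 100·(3 + 0.5·1)/17 = 100·3.5/17 = 20.59.

20.6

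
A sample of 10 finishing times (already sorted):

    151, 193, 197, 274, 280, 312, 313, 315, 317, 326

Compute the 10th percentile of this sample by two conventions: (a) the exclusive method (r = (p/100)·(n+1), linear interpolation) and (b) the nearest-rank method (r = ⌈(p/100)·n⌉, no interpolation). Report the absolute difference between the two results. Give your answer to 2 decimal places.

n = 10.
(a) r = 1.1; between ranks 1 (151) and 2 (193): 155.2.
(b) the nearest-rank method: rank 1 → 151.
|155.2 − 151| = 4.2.

4.20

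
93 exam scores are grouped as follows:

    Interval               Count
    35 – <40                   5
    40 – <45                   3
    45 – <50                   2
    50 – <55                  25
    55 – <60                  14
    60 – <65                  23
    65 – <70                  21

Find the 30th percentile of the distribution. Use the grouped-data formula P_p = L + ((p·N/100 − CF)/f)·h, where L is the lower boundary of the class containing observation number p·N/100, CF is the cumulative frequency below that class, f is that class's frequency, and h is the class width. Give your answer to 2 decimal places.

53.58

N = 93; target position k = 30/100 · 93 = 27.9.
Cumulative frequencies: 5, 8, 10, 35, 49, 72, 93.
Observation 27.9 falls in the class 50 – <55.
L = 50, CF = 10, f = 25, h = 5.
P30 = 50 + ((27.9 − 10)/25)·5 = 50 + 3.58 = 53.58.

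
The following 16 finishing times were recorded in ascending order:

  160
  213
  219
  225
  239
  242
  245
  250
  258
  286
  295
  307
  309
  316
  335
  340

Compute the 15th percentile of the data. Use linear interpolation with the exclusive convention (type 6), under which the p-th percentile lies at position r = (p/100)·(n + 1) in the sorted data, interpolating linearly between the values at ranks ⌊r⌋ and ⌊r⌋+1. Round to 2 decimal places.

216.30

n = 16.
r = (15/100)·(16 + 1) = 2.55.
Rank 2 is 213 and rank 3 is 219.
Interpolate: 213 + 0.55·(219 − 213) = 213 + 0.55·6 = 216.3.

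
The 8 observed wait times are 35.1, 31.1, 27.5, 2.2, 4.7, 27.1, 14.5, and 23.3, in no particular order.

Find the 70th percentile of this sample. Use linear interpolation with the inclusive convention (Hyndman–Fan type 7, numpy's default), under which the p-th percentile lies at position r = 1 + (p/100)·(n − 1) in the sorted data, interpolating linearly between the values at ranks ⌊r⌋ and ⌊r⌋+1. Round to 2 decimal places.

Sorted: 2.2, 4.7, 14.5, 23.3, 27.1, 27.5, 31.1, 35.1.
n = 8.
r = 1 + (70/100)·(8 − 1) = 1 + 4.9 = 5.9.
Rank 5 is 27.1 and rank 6 is 27.5.
Interpolate: 27.1 + 0.9·(27.5 − 27.1) = 27.1 + 0.9·0.4 = 27.46.

27.46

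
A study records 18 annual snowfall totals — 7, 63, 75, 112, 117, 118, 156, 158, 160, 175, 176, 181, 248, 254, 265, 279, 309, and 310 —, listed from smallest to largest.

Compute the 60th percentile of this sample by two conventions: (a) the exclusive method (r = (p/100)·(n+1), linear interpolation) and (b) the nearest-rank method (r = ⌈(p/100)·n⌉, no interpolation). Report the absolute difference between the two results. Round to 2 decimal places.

2.00

n = 18.
(a) r = 11.4; between ranks 11 (176) and 12 (181): 178.
(b) the nearest-rank method: rank 11 → 176.
|178 − 176| = 2.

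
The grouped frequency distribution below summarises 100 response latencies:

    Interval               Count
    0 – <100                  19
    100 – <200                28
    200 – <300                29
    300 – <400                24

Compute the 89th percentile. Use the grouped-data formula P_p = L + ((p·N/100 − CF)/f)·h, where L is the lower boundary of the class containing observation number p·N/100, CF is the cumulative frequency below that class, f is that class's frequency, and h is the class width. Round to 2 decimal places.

N = 100; target position k = 89/100 · 100 = 89.
Cumulative frequencies: 19, 47, 76, 100.
Observation 89 falls in the class 300 – <400.
L = 300, CF = 76, f = 24, h = 100.
P89 = 300 + ((89 − 76)/24)·100 = 300 + 54.1667 = 354.167.

354.17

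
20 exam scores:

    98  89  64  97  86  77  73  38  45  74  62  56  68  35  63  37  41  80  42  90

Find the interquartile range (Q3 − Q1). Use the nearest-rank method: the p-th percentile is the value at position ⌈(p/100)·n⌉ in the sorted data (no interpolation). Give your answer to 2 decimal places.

38.00

Sorted: 35, 37, 38, 41, 42, 45, 56, 62, 63, 64, 68, 73, 74, 77, 80, 86, 89, 90, 97, 98.
n = 20.
P25: rank ⌈25/100·20⌉ = 5 → 42.
P75: rank ⌈75/100·20⌉ = 15 → 80.
Difference: 80 − 42 = 38.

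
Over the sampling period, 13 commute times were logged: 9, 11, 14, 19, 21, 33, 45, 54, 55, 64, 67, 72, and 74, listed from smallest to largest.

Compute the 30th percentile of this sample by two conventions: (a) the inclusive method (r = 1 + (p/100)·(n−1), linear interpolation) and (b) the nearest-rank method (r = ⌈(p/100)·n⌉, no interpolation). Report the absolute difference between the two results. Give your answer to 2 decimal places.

n = 13.
(a) r = 4.6; between ranks 4 (19) and 5 (21): 20.2.
(b) the nearest-rank method: rank 4 → 19.
|20.2 − 19| = 1.2.

1.20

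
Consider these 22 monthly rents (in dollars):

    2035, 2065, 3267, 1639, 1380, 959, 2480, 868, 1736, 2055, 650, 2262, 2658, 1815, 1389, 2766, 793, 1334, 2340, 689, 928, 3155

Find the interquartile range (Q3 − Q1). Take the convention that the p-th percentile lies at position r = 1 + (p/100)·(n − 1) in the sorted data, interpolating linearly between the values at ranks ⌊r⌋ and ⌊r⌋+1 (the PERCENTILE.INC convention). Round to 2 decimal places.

1267.75

Sorted: 650, 689, 793, 868, 928, 959, 1334, 1380, 1389, 1639, 1736, 1815, 2035, 2055, 2065, 2262, 2340, 2480, 2658, 2766, 3155, 3267.
n = 22.
P25: r = 6.25; ranks 6–7 are 959, 1334; interpolating gives 1052.75.
P75: r = 16.75; ranks 16–17 are 2262, 2340; interpolating gives 2320.5.
Difference: 2320.5 − 1052.75 = 1267.75.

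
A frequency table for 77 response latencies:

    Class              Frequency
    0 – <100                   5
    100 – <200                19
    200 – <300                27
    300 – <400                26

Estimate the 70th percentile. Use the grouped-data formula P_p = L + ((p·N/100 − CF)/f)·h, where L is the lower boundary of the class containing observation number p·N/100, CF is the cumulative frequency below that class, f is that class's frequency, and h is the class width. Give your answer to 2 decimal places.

311.15

N = 77; target position k = 70/100 · 77 = 53.9.
Cumulative frequencies: 5, 24, 51, 77.
Observation 53.9 falls in the class 300 – <400.
L = 300, CF = 51, f = 26, h = 100.
P70 = 300 + ((53.9 − 51)/26)·100 = 300 + 11.1538 = 311.154.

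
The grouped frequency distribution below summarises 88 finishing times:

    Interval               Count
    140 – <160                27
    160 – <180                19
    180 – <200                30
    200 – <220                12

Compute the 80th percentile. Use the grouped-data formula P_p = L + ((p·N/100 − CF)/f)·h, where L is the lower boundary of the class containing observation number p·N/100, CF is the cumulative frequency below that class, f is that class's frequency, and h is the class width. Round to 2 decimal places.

196.27

N = 88; target position k = 80/100 · 88 = 70.4.
Cumulative frequencies: 27, 46, 76, 88.
Observation 70.4 falls in the class 180 – <200.
L = 180, CF = 46, f = 30, h = 20.
P80 = 180 + ((70.4 − 46)/30)·20 = 180 + 16.2667 = 196.267.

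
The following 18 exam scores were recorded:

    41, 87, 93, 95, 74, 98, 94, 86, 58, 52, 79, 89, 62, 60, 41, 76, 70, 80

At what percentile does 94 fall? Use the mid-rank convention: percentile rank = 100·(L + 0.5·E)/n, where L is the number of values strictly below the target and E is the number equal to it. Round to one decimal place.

Sorted: 41, 41, 52, 58, 60, 62, 70, 74, 76, 79, 80, 86, 87, 89, 93, 94, 95, 98.
Count below 94: L = 15; count equal: E = 1; n = 18.
Percentile rank = 100·(15 + 0.5·1)/18 = 100·15.5/18 = 86.11.

86.1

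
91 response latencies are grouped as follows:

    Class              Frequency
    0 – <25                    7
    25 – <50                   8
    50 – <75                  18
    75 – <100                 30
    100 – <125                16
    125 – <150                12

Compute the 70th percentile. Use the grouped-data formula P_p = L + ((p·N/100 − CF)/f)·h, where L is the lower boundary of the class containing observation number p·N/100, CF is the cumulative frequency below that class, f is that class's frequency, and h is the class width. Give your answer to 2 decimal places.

101.09

N = 91; target position k = 70/100 · 91 = 63.7.
Cumulative frequencies: 7, 15, 33, 63, 79, 91.
Observation 63.7 falls in the class 100 – <125.
L = 100, CF = 63, f = 16, h = 25.
P70 = 100 + ((63.7 − 63)/16)·25 = 100 + 1.09375 = 101.094.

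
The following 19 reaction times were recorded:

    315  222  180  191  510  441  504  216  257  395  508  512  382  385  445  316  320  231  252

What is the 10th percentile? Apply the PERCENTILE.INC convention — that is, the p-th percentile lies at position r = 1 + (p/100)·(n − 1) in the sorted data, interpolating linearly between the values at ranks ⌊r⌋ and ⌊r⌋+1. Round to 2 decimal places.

Sorted: 180, 191, 216, 222, 231, 252, 257, 315, 316, 320, 382, 385, 395, 441, 445, 504, 508, 510, 512.
n = 19.
r = 1 + (10/100)·(19 − 1) = 1 + 1.8 = 2.8.
Rank 2 is 191 and rank 3 is 216.
Interpolate: 191 + 0.8·(216 − 191) = 191 + 0.8·25 = 211.

211.00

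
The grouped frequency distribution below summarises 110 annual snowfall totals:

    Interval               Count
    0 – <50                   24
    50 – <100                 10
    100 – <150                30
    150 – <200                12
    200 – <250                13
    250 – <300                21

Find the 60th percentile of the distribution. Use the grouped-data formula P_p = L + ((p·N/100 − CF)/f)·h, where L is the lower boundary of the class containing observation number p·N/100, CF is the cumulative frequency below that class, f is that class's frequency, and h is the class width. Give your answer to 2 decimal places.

N = 110; target position k = 60/100 · 110 = 66.
Cumulative frequencies: 24, 34, 64, 76, 89, 110.
Observation 66 falls in the class 150 – <200.
L = 150, CF = 64, f = 12, h = 50.
P60 = 150 + ((66 − 64)/12)·50 = 150 + 8.33333 = 158.333.

158.33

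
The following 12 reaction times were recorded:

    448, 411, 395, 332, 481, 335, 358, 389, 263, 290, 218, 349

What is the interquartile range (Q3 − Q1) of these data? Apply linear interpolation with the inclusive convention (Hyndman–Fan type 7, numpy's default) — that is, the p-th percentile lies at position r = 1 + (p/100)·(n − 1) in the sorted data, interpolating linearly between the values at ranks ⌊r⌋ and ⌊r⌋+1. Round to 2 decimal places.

77.50

Sorted: 218, 263, 290, 332, 335, 349, 358, 389, 395, 411, 448, 481.
n = 12.
P25: r = 3.75; ranks 3–4 are 290, 332; interpolating gives 321.5.
P75: r = 9.25; ranks 9–10 are 395, 411; interpolating gives 399.
Difference: 399 − 321.5 = 77.5.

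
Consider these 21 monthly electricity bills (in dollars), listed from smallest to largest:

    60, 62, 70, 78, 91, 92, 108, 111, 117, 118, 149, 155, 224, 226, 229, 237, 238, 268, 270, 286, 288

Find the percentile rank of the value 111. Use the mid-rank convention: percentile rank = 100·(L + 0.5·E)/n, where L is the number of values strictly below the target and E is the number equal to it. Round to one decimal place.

Count below 111: L = 7; count equal: E = 1; n = 21.
Percentile rank = 100·(7 + 0.5·1)/21 = 100·7.5/21 = 35.71.

35.7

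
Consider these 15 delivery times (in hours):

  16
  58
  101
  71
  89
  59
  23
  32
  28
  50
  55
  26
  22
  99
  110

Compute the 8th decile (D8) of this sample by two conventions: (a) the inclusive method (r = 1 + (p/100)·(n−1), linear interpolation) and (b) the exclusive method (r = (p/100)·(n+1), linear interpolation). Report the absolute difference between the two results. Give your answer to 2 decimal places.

Sorted: 16, 22, 23, 26, 28, 32, 50, 55, 58, 59, 71, 89, 99, 101, 110.
n = 15.
(a) r = 12.2; between ranks 12 (89) and 13 (99): 91.
(b) r = 12.8; between ranks 12 (89) and 13 (99): 97.
|91 − 97| = 6.

6.00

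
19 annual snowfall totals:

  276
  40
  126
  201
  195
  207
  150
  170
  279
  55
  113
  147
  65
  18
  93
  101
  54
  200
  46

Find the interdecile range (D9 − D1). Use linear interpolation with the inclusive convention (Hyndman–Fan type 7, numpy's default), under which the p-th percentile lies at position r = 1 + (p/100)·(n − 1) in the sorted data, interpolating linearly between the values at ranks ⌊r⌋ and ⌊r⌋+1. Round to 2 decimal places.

Sorted: 18, 40, 46, 54, 55, 65, 93, 101, 113, 126, 147, 150, 170, 195, 200, 201, 207, 276, 279.
n = 19.
P10: r = 2.8; ranks 2–3 are 40, 46; interpolating gives 44.8.
P90: r = 17.2; ranks 17–18 are 207, 276; interpolating gives 220.8.
Difference: 220.8 − 44.8 = 176.

176.00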